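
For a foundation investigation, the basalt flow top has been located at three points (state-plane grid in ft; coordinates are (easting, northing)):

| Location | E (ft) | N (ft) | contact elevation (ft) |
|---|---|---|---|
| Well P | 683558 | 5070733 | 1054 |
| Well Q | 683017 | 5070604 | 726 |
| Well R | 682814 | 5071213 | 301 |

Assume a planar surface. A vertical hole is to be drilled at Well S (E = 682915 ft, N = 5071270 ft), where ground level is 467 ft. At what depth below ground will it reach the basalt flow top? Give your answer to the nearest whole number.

120 ft

Two edge vectors: Well P→Well Q = (-541, -129, -328), Well P→Well R = (-744, 480, -753).
Normal n = (Well P→Well Q) × (Well P→Well R) = (254577, -163341, -355656).
So ∂z/∂E = −n_x/n_z = 0.71579560 and ∂z/∂N = −n_y/n_z = −0.45926682.
Intercept c from Well P: 1054 − 489287.81 + 2328819.42 = 1840585.61.
At (682915, 5071270): z_contact = 488827.6 − 2329066.0 + 1840585.61 = 347.1 ft.
Depth below ground = 467 − 347.1 = 120 ft.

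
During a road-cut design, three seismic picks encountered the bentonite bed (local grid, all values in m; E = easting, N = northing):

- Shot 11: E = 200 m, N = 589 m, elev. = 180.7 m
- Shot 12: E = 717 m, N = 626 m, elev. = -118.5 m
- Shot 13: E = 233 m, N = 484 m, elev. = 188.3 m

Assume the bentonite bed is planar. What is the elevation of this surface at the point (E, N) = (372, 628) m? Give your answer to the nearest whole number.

Let the plane be z = a·E + b·N + c.
Shot 12−Shot 11: 517a + 37b = −299.2;  Shot 13−Shot 11: 33a − 105b = 7.6.
Solving gives a = −0.56093, b = −0.24867.
Then c = 180.7 − a·200 − b·589 = 439.35.
At (372, 628): z = −208.7 − 156.2 + 439.35 = 74.5 m.

75 m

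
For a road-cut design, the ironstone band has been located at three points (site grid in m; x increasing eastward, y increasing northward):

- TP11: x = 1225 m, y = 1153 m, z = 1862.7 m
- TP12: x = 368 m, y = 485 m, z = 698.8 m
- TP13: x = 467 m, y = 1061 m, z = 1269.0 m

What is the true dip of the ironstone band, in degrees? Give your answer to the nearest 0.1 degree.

Let the plane be z = a·x + b·y + c.
TP12−TP11: −857a − 668b = −1163.9;  TP13−TP11: −758a − 92b = −593.7.
Solving gives a = 0.67722, b = 0.87353.
Gradient magnitude |∇z| = √(a² + b²) = √(0.45863 + 0.76306) = 1.10530.
True dip = arctan(1.10530) = 47.9°, dipping toward SW (azimuth ≈ 218°).

47.9°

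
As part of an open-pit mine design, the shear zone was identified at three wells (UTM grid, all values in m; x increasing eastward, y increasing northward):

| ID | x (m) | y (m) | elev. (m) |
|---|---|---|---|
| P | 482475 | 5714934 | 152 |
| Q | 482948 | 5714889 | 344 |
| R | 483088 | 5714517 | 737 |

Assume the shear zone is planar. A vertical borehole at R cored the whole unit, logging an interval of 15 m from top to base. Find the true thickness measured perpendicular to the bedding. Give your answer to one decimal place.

Let the plane be z = a·x + b·y + c.
Q−P: 473a − 45b = 192;  R−P: 613a − 417b = 585.
Solving gives a = 0.31675, b = −0.93724.
|∇z| = √(a²+b²) = 0.98932, so dip δ = arctan(0.98932) = 44.69°.
True thickness = vertical thickness × cos δ = 15 × cos 44.69° = 10.7 m.

10.7 m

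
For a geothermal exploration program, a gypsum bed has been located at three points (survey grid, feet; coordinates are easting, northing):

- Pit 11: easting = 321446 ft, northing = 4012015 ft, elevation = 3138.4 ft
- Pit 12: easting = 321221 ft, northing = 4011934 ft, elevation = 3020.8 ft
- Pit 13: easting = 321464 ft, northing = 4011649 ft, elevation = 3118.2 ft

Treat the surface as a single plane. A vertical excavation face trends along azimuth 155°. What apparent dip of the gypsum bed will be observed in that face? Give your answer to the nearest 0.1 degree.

7.8°

Two edge vectors: Pit 11→Pit 12 = (-225, -81, -117.6), Pit 11→Pit 13 = (18, -366, -20.2).
Normal n = (Pit 11→Pit 12) × (Pit 11→Pit 13) = (-41405.4, -6661.8, 83808).
So ∂z/∂easting = −n_x/n_z = 0.49405 and ∂z/∂northing = −n_y/n_z = 0.07949.
Unit vector along 155° is (sin 155°, cos 155°) = (0.4226, -0.9063).
Slope in that direction = a·(0.4226) + b·(-0.9063) = 0.13675.
Apparent dip = arctan|0.13675| = 7.8° (true dip is 26.6°, so apparent ≤ true as expected).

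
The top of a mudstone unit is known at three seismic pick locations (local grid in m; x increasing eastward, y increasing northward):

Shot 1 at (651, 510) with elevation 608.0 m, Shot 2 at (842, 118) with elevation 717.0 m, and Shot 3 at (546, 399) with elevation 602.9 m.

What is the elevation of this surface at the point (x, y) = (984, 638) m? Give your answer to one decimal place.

661.8 m

Let the plane be z = a·x + b·y + c.
Shot 2−Shot 1: 191a − 392b = 109;  Shot 3−Shot 1: −105a − 111b = −5.1.
Solving gives a = 0.22607, b = −0.16791.
Then c = 608 − a·651 − b·510 = 546.46.
At (984, 638): z = 222.5 − 107.1 + 546.46 = 661.8 m.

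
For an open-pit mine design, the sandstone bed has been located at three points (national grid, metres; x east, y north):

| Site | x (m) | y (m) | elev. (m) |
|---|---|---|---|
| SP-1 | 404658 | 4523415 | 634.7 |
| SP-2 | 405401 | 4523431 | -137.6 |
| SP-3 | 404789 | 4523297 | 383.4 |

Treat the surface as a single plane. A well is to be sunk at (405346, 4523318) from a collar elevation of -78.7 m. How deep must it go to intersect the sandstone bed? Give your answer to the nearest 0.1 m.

Let the plane be z = a·x + b·y + c.
SP-2−SP-1: 743a + 16b = −772.3;  SP-3−SP-1: 131a − 118b = −251.3.
Solving gives a = −1.059955442, b = 0.952930823.
Then c = 634.7 − a·404658 − b·4523415 = −3880947.43.
At (405346, 4523318): z_contact = −429648.70 + 4310409.15 − 3880947.43 = -186.98 m.
Depth below ground = -78.7 − (-186.98) = 108.3 m.

108.3 m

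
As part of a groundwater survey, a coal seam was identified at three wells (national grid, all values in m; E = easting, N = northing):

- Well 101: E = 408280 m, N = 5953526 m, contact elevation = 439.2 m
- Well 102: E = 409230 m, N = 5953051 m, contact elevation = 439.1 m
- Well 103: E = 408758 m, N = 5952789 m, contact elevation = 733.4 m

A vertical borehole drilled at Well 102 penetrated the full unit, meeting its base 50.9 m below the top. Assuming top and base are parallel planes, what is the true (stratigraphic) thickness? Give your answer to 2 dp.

Two edge vectors: Well 101→Well 102 = (950, -475, -0.1), Well 101→Well 103 = (478, -737, 294.2).
Normal n = (Well 101→Well 102) × (Well 101→Well 103) = (-139818.7, -279537.8, -473100).
So ∂z/∂E = −n_x/n_z = −0.29554 and ∂z/∂N = −n_y/n_z = −0.59086.
|∇z| = √(a²+b²) = 0.66065, so dip δ = arctan(0.66065) = 33.45°.
True thickness = vertical thickness × cos δ = 50.9 × cos 33.45° = 42.47 m.

42.47 m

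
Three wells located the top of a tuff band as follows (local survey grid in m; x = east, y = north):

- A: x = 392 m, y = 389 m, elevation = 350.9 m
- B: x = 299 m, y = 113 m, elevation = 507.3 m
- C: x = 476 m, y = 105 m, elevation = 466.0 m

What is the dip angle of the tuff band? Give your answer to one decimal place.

28.6°

Let the plane be z = a·x + b·y + c.
B−A: −93a − 276b = 156.4;  C−A: 84a − 284b = 115.1.
Solving gives a = −0.25506, b = −0.48072.
Gradient magnitude |∇z| = √(a² + b²) = √(0.06506 + 0.23109) = 0.54420.
True dip = arctan(0.54420) = 28.6°, dipping toward NNE (azimuth ≈ 028°).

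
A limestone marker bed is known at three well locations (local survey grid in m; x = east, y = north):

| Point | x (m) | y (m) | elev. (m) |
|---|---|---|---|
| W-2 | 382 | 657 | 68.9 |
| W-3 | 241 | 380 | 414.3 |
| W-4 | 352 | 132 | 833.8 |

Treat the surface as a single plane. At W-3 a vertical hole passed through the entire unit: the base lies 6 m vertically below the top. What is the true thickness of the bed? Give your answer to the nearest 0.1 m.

3.2 m

Two edge vectors: W-2→W-3 = (-141, -277, 345.4), W-2→W-4 = (-30, -525, 764.9).
Normal n = (W-2→W-3) × (W-2→W-4) = (-30542.3, 97488.9, 65715).
So ∂z/∂x = −n_x/n_z = 0.46477 and ∂z/∂y = −n_y/n_z = −1.48351.
|∇z| = √(a²+b²) = 1.55461, so dip δ = arctan(1.55461) = 57.25°.
True thickness = vertical thickness × cos δ = 6 × cos 57.25° = 3.2 m.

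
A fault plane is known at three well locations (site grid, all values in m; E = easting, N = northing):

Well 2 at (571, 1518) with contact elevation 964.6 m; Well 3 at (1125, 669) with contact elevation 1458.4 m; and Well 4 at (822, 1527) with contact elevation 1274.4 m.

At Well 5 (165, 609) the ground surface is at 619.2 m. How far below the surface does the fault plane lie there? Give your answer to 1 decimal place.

Two edge vectors: Well 2→Well 3 = (554, -849, 493.8), Well 2→Well 4 = (251, 9, 309.8).
Normal n = (Well 2→Well 3) × (Well 2→Well 4) = (-267464.4, -47685.4, 218085).
So ∂z/∂E = −n_x/n_z = 1.226423 and ∂z/∂N = −n_y/n_z = 0.218655.
Intercept c from Well 2: 964.6 − 700.29 − 331.92 = −67.61.
At (165, 609): z_contact = 202.36 + 133.16 − 67.61 = 267.91 m.
Depth below ground = 619.2 − 267.91 = 351.3 m.

351.3 m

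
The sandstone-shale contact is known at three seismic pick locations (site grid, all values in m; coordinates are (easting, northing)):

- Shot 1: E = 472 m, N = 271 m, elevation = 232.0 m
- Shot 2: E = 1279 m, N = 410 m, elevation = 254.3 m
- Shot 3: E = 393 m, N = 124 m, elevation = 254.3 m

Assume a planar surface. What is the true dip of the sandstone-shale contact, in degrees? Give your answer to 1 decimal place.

10.9°

Two edge vectors: Shot 1→Shot 2 = (807, 139, 22.3), Shot 1→Shot 3 = (-79, -147, 22.3).
Normal n = (Shot 1→Shot 2) × (Shot 1→Shot 3) = (6377.8, -19757.8, -107648).
So ∂z/∂E = −n_x/n_z = 0.05925 and ∂z/∂N = −n_y/n_z = −0.18354.
Gradient magnitude |∇z| = √(a² + b²) = √(0.00351 + 0.03369) = 0.19287.
True dip = arctan(0.19287) = 10.9°, dipping toward NNW (azimuth ≈ 342°).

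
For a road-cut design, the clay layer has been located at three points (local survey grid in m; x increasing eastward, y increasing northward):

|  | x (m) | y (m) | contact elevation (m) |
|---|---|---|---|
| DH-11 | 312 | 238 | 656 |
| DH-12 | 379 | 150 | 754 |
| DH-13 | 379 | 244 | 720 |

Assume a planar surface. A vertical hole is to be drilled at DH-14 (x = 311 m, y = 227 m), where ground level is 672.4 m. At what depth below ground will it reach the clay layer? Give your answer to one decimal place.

Let the plane be z = a·x + b·y + c.
DH-12−DH-11: 67a − 88b = 98;  DH-13−DH-11: 67a + 6b = 64.
Solving gives a = 0.98762, b = −0.36170.
Then c = 656 − a·312 − b·238 = 433.95.
At (311, 227): z_contact = 307.15 − 82.11 + 433.95 = 658.99 m.
Depth below ground = 672.4 − 658.99 = 13.4 m.

13.4 m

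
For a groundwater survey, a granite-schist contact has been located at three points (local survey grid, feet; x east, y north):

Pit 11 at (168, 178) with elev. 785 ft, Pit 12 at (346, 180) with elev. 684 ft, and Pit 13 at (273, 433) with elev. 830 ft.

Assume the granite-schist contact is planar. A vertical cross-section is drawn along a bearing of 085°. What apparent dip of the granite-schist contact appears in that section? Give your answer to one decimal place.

28.1°

Two edge vectors: Pit 11→Pit 12 = (178, 2, -101), Pit 11→Pit 13 = (105, 255, 45).
Normal n = (Pit 11→Pit 12) × (Pit 11→Pit 13) = (25845, -18615, 45180).
So ∂z/∂x = −n_x/n_z = −0.57205 and ∂z/∂y = −n_y/n_z = 0.41202.
Unit vector along 085° is (sin 85°, cos 85°) = (0.9962, 0.0872).
Slope in that direction = a·(0.9962) + b·(0.0872) = −0.53396.
Apparent dip = arctan|0.53396| = 28.1° (true dip is 35.2°, so apparent ≤ true as expected).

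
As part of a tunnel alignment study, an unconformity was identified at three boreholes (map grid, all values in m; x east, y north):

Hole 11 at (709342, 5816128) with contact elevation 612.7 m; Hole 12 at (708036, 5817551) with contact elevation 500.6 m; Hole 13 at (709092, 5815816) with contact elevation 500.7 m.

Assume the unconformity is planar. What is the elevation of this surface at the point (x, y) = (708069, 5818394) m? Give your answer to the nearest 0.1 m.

639.6 m

Two edge vectors: Hole 11→Hole 12 = (-1306, 1423, -112.1), Hole 11→Hole 13 = (-250, -312, -112).
Normal n = (Hole 11→Hole 12) × (Hole 11→Hole 13) = (-194351.2, -118247, 763222).
So ∂z/∂x = −n_x/n_z = 0.254645699 and ∂z/∂y = −n_y/n_z = 0.154931331.
Intercept c from Hole 11: 612.7 − 180630.89 − 901100.45 = −1081118.64.
At (708069, 5818394): z = 180306.7 + 901451.5 − 1081118.64 = 639.6 m.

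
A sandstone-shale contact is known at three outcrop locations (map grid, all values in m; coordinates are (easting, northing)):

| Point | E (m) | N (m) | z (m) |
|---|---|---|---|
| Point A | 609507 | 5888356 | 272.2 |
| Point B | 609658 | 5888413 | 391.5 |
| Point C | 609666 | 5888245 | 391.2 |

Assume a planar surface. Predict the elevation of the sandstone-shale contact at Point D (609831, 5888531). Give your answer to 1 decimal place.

530.2 m

Two edge vectors: Point A→Point B = (151, 57, 119.3), Point A→Point C = (159, -111, 119).
Normal n = (Point A→Point B) × (Point A→Point C) = (20025.3, 999.7, -25824).
So ∂z/∂E = −n_x/n_z = 0.775453067 and ∂z/∂N = −n_y/n_z = 0.038712051.
Intercept c from Point A: 272.2 − 472644.07 − 227950.34 = −700322.21.
At (609831, 5888531): z = 472895.3 + 227957.1 − 700322.21 = 530.2 m.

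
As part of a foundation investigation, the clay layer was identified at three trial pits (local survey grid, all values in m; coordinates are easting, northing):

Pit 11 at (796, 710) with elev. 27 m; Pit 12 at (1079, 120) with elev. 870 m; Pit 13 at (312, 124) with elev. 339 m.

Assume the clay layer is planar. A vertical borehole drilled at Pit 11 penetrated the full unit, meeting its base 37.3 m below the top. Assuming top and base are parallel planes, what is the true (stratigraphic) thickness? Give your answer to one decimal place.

22.8 m

Let the plane be z = a·easting + b·northing + c.
Pit 12−Pit 11: 283a − 590b = 843;  Pit 13−Pit 11: −484a − 586b = 312.
Solving gives a = 0.68657, b = −1.09949.
|∇z| = √(a²+b²) = 1.29625, so dip δ = arctan(1.29625) = 52.35°.
True thickness = vertical thickness × cos δ = 37.3 × cos 52.35° = 22.8 m.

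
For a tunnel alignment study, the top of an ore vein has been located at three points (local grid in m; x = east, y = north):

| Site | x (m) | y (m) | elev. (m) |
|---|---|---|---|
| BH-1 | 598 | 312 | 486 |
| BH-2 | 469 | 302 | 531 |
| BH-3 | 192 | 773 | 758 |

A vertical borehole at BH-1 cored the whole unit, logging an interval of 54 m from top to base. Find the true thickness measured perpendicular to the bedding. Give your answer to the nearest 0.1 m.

49.2 m

Two edge vectors: BH-1→BH-2 = (-129, -10, 45), BH-1→BH-3 = (-406, 461, 272).
Normal n = (BH-1→BH-2) × (BH-1→BH-3) = (-23465, 16818, -63529).
So ∂z/∂x = −n_x/n_z = −0.36936 and ∂z/∂y = −n_y/n_z = 0.26473.
|∇z| = √(a²+b²) = 0.45443, so dip δ = arctan(0.45443) = 24.44°.
True thickness = vertical thickness × cos δ = 54 × cos 24.44° = 49.2 m.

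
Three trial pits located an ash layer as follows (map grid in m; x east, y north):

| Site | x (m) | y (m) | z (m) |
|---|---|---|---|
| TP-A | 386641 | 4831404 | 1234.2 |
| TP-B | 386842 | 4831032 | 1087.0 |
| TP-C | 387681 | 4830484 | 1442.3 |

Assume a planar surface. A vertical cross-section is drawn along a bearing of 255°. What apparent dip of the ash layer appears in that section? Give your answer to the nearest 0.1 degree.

51.7°

Let the plane be z = a·x + b·y + c.
TP-B−TP-A: 201a − 372b = −147.2;  TP-C−TP-A: 1040a − 920b = 208.1.
Solving gives a = 1.05386, b = 0.96512.
Unit vector along 255° is (sin 255°, cos 255°) = (-0.9659, -0.2588).
Slope in that direction = a·(-0.9659) + b·(-0.2588) = −1.26774.
Apparent dip = arctan|1.26774| = 51.7° (true dip is 55.0°, so apparent ≤ true as expected).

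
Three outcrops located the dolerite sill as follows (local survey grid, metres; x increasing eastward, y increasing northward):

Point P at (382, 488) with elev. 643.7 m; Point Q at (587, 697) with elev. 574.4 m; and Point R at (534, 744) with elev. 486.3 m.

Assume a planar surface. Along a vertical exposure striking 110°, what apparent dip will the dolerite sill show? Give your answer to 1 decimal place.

46.3°

Let the plane be z = a·x + b·y + c.
Point Q−Point P: 205a + 209b = −69.3;  Point R−Point P: 152a + 256b = −157.4.
Solving gives a = 0.73174, b = −1.04931.
Unit vector along 110° is (sin 110°, cos 110°) = (0.9397, -0.3420).
Slope in that direction = a·(0.9397) + b·(-0.3420) = 1.04650.
Apparent dip = arctan|1.04650| = 46.3° (true dip is 52.0°, so apparent ≤ true as expected).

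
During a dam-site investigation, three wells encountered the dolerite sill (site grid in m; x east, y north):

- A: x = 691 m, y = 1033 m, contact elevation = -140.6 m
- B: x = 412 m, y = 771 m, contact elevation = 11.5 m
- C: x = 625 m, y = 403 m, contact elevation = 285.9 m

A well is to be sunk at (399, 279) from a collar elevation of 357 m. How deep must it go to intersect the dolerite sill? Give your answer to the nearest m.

Let the plane be z = a·x + b·y + c.
B−A: −279a − 262b = 152.1;  C−A: −66a − 630b = 426.5.
Solving gives a = 0.10046, b = −0.68751.
Then c = -140.6 − a·691 − b·1033 = 500.18.
At (399, 279): z_contact = 40.1 − 191.8 + 500.18 = 348.4 m.
Depth below ground = 357 − 348.4 = 9 m.

9 m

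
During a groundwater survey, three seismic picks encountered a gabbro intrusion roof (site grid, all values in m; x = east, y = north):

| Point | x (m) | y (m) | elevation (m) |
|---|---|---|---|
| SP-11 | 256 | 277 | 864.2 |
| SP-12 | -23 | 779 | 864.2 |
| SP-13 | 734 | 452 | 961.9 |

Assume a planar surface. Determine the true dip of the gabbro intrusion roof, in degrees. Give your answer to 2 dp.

Let the plane be z = a·x + b·y + c.
SP-12−SP-11: −279a + 502b = 0;  SP-13−SP-11: 478a + 175b = 97.7.
Solving gives a = 0.16984, b = 0.09439.
Gradient magnitude |∇z| = √(a² + b²) = √(0.02884 + 0.00891) = 0.19430.
True dip = arctan(0.19430) = 11.00°, dipping toward WSW (azimuth ≈ 241°).

11.00°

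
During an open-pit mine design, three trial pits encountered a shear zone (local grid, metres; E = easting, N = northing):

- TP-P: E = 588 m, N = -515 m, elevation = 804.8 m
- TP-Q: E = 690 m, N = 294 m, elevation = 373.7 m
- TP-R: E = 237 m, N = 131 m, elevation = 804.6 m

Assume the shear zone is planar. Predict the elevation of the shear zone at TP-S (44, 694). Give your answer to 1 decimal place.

714.6 m

Let the plane be z = a·E + b·N + c.
TP-Q−TP-P: 102a + 809b = −431.1;  TP-R−TP-P: −351a + 646b = −0.2.
Solving gives a = −0.79556, b = −0.43257.
Then c = 804.8 − a·588 − b·-515 = 1049.82.
At (44, 694): z = −35.0 − 300.2 + 1049.82 = 714.6 m.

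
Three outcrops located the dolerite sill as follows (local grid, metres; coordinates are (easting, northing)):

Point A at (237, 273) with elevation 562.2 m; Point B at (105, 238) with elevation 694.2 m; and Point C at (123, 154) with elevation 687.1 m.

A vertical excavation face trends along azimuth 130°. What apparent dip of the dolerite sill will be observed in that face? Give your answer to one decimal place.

33.5°

Two edge vectors: Point A→Point B = (-132, -35, 132), Point A→Point C = (-114, -119, 124.9).
Normal n = (Point A→Point B) × (Point A→Point C) = (11336.5, 1438.8, 11718).
So ∂z/∂E = −n_x/n_z = −0.96744 and ∂z/∂N = −n_y/n_z = −0.12279.
Unit vector along 130° is (sin 130°, cos 130°) = (0.7660, -0.6428).
Slope in that direction = a·(0.7660) + b·(-0.6428) = −0.66218.
Apparent dip = arctan|0.66218| = 33.5° (true dip is 44.3°, so apparent ≤ true as expected).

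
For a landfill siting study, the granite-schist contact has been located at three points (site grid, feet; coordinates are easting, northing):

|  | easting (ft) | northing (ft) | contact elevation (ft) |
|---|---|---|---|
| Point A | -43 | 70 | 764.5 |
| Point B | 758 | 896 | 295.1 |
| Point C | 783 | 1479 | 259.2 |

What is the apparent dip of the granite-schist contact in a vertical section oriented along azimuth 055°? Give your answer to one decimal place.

Let the plane be z = a·easting + b·northing + c.
Point B−Point A: 801a + 826b = −469.4;  Point C−Point A: 826a + 1409b = −505.3.
Solving gives a = −0.54669, b = −0.03813.
Unit vector along 055° is (sin 55°, cos 55°) = (0.8192, 0.5736).
Slope in that direction = a·(0.8192) + b·(0.5736) = −0.46970.
Apparent dip = arctan|0.46970| = 25.2° (true dip is 28.7°, so apparent ≤ true as expected).

25.2°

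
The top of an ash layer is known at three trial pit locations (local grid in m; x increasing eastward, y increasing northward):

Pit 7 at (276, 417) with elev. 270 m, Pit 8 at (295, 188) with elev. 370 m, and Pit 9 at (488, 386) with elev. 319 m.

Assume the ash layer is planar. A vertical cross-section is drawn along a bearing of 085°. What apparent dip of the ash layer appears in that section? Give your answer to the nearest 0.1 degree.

Let the plane be z = a·x + b·y + c.
Pit 8−Pit 7: 19a − 229b = 100;  Pit 9−Pit 7: 212a − 31b = 49.
Solving gives a = 0.16933, b = −0.42263.
Unit vector along 085° is (sin 85°, cos 85°) = (0.9962, 0.0872).
Slope in that direction = a·(0.9962) + b·(0.0872) = 0.13185.
Apparent dip = arctan|0.13185| = 7.5° (true dip is 24.5°, so apparent ≤ true as expected).

7.5°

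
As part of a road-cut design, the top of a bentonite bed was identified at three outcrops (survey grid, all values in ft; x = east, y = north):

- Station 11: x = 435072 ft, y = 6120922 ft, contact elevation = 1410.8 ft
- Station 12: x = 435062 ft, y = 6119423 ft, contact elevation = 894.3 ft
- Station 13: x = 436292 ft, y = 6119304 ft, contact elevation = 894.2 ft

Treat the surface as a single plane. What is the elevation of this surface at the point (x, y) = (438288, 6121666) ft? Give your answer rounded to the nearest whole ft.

1774 ft

Two edge vectors: Station 11→Station 12 = (-10, -1499, -516.5), Station 11→Station 13 = (1220, -1618, -516.6).
Normal n = (Station 11→Station 12) × (Station 11→Station 13) = (-61313.6, -635296, 1844960).
So ∂z/∂x = −n_x/n_z = 0.03323302 and ∂z/∂y = −n_y/n_z = 0.34434134.
Intercept c from Station 11: 1410.8 − 14458.76 − 2107686.49 = −2120734.45.
At (438288, 6121666): z = 14565.6 + 2107942.7 − 2120734.45 = 1773.9 ft.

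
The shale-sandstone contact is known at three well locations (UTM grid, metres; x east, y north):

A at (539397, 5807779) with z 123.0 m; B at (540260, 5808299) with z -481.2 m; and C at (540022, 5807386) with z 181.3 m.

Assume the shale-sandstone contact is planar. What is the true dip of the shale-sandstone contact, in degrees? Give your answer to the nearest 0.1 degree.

35.6°

Two edge vectors: A→B = (863, 520, -604.2), A→C = (625, -393, 58.3).
Normal n = (A→B) × (A→C) = (-207134.6, -427937.9, -664159).
So ∂z/∂x = −n_x/n_z = −0.31188 and ∂z/∂y = −n_y/n_z = −0.64433.
Gradient magnitude |∇z| = √(a² + b²) = √(0.09727 + 0.41516) = 0.71584.
True dip = arctan(0.71584) = 35.6°, dipping toward NNE (azimuth ≈ 026°).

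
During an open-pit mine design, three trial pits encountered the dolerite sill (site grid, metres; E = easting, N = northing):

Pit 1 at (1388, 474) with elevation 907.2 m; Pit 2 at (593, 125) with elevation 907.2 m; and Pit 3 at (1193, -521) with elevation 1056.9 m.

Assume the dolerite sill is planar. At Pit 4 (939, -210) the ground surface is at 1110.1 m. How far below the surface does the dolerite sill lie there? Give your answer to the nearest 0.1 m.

Let the plane be z = a·E + b·N + c.
Pit 2−Pit 1: −795a − 349b = 0;  Pit 3−Pit 1: −195a − 995b = 149.7.
Solving gives a = 0.072265, b = −0.164615.
Then c = 907.2 − a·1388 − b·474 = 884.92.
At (939, -210): z_contact = 67.86 + 34.57 + 884.92 = 987.35 m.
Depth below ground = 1110.1 − 987.35 = 122.8 m.

122.8 m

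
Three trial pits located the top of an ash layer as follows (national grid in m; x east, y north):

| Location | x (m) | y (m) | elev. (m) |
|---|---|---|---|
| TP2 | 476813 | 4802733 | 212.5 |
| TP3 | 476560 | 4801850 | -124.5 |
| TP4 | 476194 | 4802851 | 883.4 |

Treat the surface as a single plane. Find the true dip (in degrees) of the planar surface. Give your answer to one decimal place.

Let the plane be z = a·x + b·y + c.
TP3−TP2: −253a − 883b = −337;  TP4−TP2: −619a + 118b = 670.9.
Solving gives a = −0.95872, b = 0.65635.
Gradient magnitude |∇z| = √(a² + b²) = √(0.91915 + 0.43080) = 1.16187.
True dip = arctan(1.16187) = 49.3°, dipping toward SE (azimuth ≈ 124°).

49.3°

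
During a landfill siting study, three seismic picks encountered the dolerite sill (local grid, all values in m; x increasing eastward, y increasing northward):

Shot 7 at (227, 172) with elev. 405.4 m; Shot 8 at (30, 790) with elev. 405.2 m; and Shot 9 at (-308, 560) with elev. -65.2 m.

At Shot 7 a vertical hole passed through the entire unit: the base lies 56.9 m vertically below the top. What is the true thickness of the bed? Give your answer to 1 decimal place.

Two edge vectors: Shot 7→Shot 8 = (-197, 618, -0.2), Shot 7→Shot 9 = (-535, 388, -470.6).
Normal n = (Shot 7→Shot 8) × (Shot 7→Shot 9) = (-290753.2, -92601.2, 254194).
So ∂z/∂x = −n_x/n_z = 1.14382 and ∂z/∂y = −n_y/n_z = 0.36429.
|∇z| = √(a²+b²) = 1.20043, so dip δ = arctan(1.20043) = 50.20°.
True thickness = vertical thickness × cos δ = 56.9 × cos 50.20° = 36.4 m.

36.4 m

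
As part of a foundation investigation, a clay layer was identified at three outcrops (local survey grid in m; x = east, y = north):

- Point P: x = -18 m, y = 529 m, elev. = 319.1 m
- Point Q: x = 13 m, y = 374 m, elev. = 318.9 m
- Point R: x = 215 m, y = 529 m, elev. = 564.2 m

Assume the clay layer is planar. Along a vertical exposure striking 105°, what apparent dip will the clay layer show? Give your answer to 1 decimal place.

43.9°

Two edge vectors: Point P→Point Q = (31, -155, -0.2), Point P→Point R = (233, 0, 245.1).
Normal n = (Point P→Point Q) × (Point P→Point R) = (-37990.5, -7644.7, 36115).
So ∂z/∂x = −n_x/n_z = 1.05193 and ∂z/∂y = −n_y/n_z = 0.21168.
Unit vector along 105° is (sin 105°, cos 105°) = (0.9659, -0.2588).
Slope in that direction = a·(0.9659) + b·(-0.2588) = 0.96130.
Apparent dip = arctan|0.96130| = 43.9° (true dip is 47.0°, so apparent ≤ true as expected).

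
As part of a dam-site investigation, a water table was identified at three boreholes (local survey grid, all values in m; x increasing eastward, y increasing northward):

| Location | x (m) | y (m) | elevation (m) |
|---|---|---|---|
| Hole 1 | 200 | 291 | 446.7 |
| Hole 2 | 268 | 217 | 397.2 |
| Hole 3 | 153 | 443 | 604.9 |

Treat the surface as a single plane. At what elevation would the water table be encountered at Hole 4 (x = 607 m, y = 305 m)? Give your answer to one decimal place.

712.1 m

Let the plane be z = a·x + b·y + c.
Hole 2−Hole 1: 68a − 74b = −49.5;  Hole 3−Hole 1: −47a + 152b = 158.2.
Solving gives a = 0.60992, b = 1.22938.
Then c = 446.7 − a·200 − b·291 = −33.03.
At (607, 305): z = 370.2 + 375.0 − 33.03 = 712.1 m.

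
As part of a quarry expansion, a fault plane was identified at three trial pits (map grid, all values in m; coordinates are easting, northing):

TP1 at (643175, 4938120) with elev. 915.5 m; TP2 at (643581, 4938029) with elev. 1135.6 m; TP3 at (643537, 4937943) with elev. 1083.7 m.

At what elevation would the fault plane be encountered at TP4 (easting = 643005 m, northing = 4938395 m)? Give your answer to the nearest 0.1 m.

Two edge vectors: TP1→TP2 = (406, -91, 220.1), TP1→TP3 = (362, -177, 168.2).
Normal n = (TP1→TP2) × (TP1→TP3) = (23651.5, 11387, -38920).
So ∂z/∂easting = −n_x/n_z = 0.607695272 and ∂z/∂northing = −n_y/n_z = 0.292574512.
Intercept c from TP1: 915.5 − 390854.41 − 1444768.05 = −1834706.96.
At (643005, 4938395): z = 390751.1 + 1444848.5 − 1834706.96 = 892.6 m.

892.6 m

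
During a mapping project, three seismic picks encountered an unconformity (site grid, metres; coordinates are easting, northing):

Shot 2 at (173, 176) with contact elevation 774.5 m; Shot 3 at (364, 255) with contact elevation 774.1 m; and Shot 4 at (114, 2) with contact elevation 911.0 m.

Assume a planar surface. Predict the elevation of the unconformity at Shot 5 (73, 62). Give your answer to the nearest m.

841 m

Two edge vectors: Shot 2→Shot 3 = (191, 79, -0.4), Shot 2→Shot 4 = (-59, -174, 136.5).
Normal n = (Shot 2→Shot 3) × (Shot 2→Shot 4) = (10713.9, -26047.9, -28573).
So ∂z/∂easting = −n_x/n_z = 0.37497 and ∂z/∂northing = −n_y/n_z = −0.91163.
Intercept c from Shot 2: 774.5 − 64.87 + 160.45 = 870.08.
At (73, 62): z = 27.4 − 56.5 + 870.08 = 840.9 m.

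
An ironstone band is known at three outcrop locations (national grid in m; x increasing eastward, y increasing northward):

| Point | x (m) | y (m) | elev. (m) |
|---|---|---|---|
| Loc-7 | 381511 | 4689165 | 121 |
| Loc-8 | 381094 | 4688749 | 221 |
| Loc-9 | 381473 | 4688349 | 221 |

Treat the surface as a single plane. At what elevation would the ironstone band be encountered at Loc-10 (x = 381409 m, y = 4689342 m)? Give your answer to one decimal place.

112.9 m

Two edge vectors: Loc-7→Loc-8 = (-417, -416, 100), Loc-7→Loc-9 = (-38, -816, 100).
Normal n = (Loc-7→Loc-8) × (Loc-7→Loc-9) = (40000, 37900, 324464).
So ∂z/∂x = −n_x/n_z = −0.123280241 and ∂z/∂y = −n_y/n_z = −0.116808028.
Intercept c from Loc-7: 121 + 47032.77 + 547732.12 = 594885.88.
At (381409, 4689342): z = −47020.2 − 547752.8 + 594885.88 = 112.9 m.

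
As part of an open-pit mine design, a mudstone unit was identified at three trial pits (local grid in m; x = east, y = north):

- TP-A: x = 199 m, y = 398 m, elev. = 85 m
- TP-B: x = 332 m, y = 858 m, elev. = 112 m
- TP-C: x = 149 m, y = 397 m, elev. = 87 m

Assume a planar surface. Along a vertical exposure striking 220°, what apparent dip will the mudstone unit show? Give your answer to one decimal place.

1.6°

Let the plane be z = a·x + b·y + c.
TP-B−TP-A: 133a + 460b = 27;  TP-C−TP-A: −50a − 1b = 2.
Solving gives a = −0.04141, b = 0.07067.
Unit vector along 220° is (sin 220°, cos 220°) = (-0.6428, -0.7660).
Slope in that direction = a·(-0.6428) + b·(-0.7660) = −0.02752.
Apparent dip = arctan|0.02752| = 1.6° (true dip is 4.7°, so apparent ≤ true as expected).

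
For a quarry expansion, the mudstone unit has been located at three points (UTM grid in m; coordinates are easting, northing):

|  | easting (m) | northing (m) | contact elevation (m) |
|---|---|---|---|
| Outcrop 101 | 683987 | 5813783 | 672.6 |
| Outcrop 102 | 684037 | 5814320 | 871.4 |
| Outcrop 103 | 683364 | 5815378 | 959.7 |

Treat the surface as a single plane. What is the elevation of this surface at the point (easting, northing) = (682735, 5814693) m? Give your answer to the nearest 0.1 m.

483.9 m

Let the plane be z = a·easting + b·northing + c.
Outcrop 102−Outcrop 101: 50a + 537b = 198.8;  Outcrop 103−Outcrop 101: −623a + 1595b = 287.1.
Solving gives a = 0.393224491, b = 0.333591761.
Then c = 672.6 − a·683987 − b·5813783 = −2207717.95.
At (682735, 5814693): z = 268468.1 + 1939733.7 − 2207717.95 = 483.9 m.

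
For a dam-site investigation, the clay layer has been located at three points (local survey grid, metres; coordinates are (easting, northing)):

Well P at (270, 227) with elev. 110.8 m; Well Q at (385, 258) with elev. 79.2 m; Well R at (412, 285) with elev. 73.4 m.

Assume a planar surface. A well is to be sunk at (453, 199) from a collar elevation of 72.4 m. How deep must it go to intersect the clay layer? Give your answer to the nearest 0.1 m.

18.2 m

Two edge vectors: Well P→Well Q = (115, 31, -31.6), Well P→Well R = (142, 58, -37.4).
Normal n = (Well P→Well Q) × (Well P→Well R) = (673.4, -186.2, 2268).
So ∂z/∂E = −n_x/n_z = −0.29691 and ∂z/∂N = −n_y/n_z = 0.08210.
Intercept c from Well P: 110.8 + 80.17 − 18.64 = 172.33.
At (453, 199): z_contact = −134.50 + 16.34 + 172.33 = 54.17 m.
Depth below ground = 72.4 − 54.17 = 18.2 m.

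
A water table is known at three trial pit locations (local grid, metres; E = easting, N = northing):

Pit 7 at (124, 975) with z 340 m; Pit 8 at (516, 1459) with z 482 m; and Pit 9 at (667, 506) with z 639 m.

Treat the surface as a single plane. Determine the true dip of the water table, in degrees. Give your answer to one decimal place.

25.7°

Let the plane be z = a·E + b·N + c.
Pit 8−Pit 7: 392a + 484b = 142;  Pit 9−Pit 7: 543a − 469b = 299.
Solving gives a = 0.47310, b = −0.08978.
Gradient magnitude |∇z| = √(a² + b²) = √(0.22382 + 0.00806) = 0.48154.
True dip = arctan(0.48154) = 25.7°, dipping toward W (azimuth ≈ 281°).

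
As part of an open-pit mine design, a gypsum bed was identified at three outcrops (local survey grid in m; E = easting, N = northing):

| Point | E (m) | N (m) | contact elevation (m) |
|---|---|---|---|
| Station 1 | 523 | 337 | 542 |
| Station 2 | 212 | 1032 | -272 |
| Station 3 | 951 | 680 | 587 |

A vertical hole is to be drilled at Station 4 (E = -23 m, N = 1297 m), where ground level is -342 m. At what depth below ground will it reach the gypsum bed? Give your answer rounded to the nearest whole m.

Let the plane be z = a·E + b·N + c.
Station 2−Station 1: −311a + 695b = −814;  Station 3−Station 1: 428a + 343b = 45.
Solving gives a = 0.76825, b = −0.82744.
Then c = 542 − a·523 − b·337 = 419.05.
At (-23, 1297): z_contact = −17.7 − 1073.2 + 419.05 = -671.8 m.
Depth below ground = -342 − (-671.8) = 330 m.

330 m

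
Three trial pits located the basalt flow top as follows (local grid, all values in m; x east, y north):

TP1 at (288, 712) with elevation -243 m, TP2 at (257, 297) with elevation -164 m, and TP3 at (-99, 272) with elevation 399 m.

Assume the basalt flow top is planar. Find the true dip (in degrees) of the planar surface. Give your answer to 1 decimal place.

Let the plane be z = a·x + b·y + c.
TP2−TP1: −31a − 415b = 79;  TP3−TP1: −387a − 440b = 642.
Solving gives a = −1.57636, b = −0.07261.
Gradient magnitude |∇z| = √(a² + b²) = √(2.48492 + 0.00527) = 1.57803.
True dip = arctan(1.57803) = 57.6°, dipping toward E (azimuth ≈ 087°).

57.6°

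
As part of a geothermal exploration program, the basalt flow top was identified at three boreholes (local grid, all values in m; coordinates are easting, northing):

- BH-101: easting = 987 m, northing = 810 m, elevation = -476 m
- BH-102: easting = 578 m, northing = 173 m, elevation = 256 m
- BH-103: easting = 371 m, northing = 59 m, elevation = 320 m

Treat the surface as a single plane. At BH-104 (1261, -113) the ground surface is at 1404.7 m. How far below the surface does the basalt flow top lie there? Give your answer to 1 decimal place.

Let the plane be z = a·easting + b·northing + c.
BH-102−BH-101: −409a − 637b = 732;  BH-103−BH-101: −616a − 751b = 796.
Solving gives a = 0.500745, b = −1.470651.
Then c = -476 − a·987 − b·810 = 220.99.
At (1261, -113): z_contact = 631.44 + 166.18 + 220.99 = 1018.62 m.
Depth below ground = 1404.7 − 1018.62 = 386.1 m.

386.1 m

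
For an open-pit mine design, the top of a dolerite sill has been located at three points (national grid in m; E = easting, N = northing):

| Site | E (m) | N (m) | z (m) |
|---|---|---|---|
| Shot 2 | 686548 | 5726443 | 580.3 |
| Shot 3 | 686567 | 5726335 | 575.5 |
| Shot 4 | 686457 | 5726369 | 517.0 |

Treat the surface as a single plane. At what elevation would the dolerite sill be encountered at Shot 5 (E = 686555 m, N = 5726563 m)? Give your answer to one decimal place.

Let the plane be z = a·E + b·N + c.
Shot 3−Shot 2: 19a − 108b = −4.8;  Shot 4−Shot 2: −91a − 74b = −63.3.
Solving gives a = 0.576927185, b = 0.145940894.
Then c = 580.3 − a·686548 − b·5726443 = −1231230.11.
At (686555, 5726563): z = 396092.2 + 835739.7 − 1231230.11 = 601.9 m.

601.9 m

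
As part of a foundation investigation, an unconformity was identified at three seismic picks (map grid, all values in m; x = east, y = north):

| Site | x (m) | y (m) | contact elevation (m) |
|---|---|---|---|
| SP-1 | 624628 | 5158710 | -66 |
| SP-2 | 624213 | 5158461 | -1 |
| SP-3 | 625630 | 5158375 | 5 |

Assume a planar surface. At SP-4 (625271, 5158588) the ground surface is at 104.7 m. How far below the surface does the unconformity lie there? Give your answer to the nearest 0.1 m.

Let the plane be z = a·x + b·y + c.
SP-2−SP-1: −415a − 249b = 65;  SP-3−SP-1: 1002a − 335b = 71.
Solving gives a = −0.010542490, b = −0.243473359.
Then c = -66 − a·624628 − b·5158710 = 1262527.59.
At (625271, 5158588): z_contact = −6591.91 − 1255978.75 + 1262527.59 = -43.08 m.
Depth below ground = 104.7 − (-43.08) = 147.8 m.

147.8 m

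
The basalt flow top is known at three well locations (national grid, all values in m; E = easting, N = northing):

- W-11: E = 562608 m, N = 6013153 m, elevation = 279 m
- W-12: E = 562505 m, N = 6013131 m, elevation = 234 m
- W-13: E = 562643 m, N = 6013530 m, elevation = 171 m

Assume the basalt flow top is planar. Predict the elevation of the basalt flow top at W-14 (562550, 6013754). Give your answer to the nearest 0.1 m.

Let the plane be z = a·E + b·N + c.
W-12−W-11: −103a − 22b = −45;  W-13−W-11: 35a + 377b = −108.
Solving gives a = 0.508157957, b = −0.333648617.
Then c = 279 − a·562608 − b·6013153 = 1720665.45.
At (562550, 6013754): z = 285864.3 − 2006480.7 + 1720665.45 = 49.0 m.

49.0 m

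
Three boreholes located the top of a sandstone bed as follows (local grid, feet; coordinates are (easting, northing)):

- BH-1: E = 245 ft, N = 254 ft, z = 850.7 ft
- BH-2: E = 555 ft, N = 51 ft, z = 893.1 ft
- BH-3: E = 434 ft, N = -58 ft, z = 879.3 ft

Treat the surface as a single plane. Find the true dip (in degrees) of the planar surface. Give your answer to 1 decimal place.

Two edge vectors: BH-1→BH-2 = (310, -203, 42.4), BH-1→BH-3 = (189, -312, 28.6).
Normal n = (BH-1→BH-2) × (BH-1→BH-3) = (7423, -852.4, -58353).
So ∂z/∂E = −n_x/n_z = 0.12721 and ∂z/∂N = −n_y/n_z = −0.01461.
Gradient magnitude |∇z| = √(a² + b²) = √(0.01618 + 0.00021) = 0.12804.
True dip = arctan(0.12804) = 7.3°, dipping toward W (azimuth ≈ 277°).

7.3°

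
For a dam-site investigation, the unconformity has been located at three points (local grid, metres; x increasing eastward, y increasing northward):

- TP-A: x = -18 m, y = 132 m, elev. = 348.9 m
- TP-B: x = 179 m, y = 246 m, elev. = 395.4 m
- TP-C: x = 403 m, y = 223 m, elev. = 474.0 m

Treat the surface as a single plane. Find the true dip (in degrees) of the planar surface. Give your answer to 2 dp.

Two edge vectors: TP-A→TP-B = (197, 114, 46.5), TP-A→TP-C = (421, 91, 125.1).
Normal n = (TP-A→TP-B) × (TP-A→TP-C) = (10029.9, -5068.2, -30067).
So ∂z/∂x = −n_x/n_z = 0.33358 and ∂z/∂y = −n_y/n_z = −0.16856.
Gradient magnitude |∇z| = √(a² + b²) = √(0.11128 + 0.02841) = 0.37375.
True dip = arctan(0.37375) = 20.49°, dipping toward WNW (azimuth ≈ 297°).

20.49°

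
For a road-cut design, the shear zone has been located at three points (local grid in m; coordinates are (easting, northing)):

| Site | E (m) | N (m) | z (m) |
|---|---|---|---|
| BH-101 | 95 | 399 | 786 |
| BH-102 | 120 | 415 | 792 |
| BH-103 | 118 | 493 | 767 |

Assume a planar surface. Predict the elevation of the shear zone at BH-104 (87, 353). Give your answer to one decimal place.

796.7 m

Let the plane be z = a·E + b·N + c.
BH-102−BH-101: 25a + 16b = 6;  BH-103−BH-101: 23a + 94b = −19.
Solving gives a = 0.43794, b = −0.30928.
Then c = 786 − a·95 − b·399 = 867.80.
At (87, 353): z = 38.1 − 109.2 + 867.80 = 796.7 m.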